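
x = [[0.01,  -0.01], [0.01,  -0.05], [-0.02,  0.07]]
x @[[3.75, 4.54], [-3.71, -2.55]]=[[0.07, 0.07], [0.22, 0.17], [-0.33, -0.27]]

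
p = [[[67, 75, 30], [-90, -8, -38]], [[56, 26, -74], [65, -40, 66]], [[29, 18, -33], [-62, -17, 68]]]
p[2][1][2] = 68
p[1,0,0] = 56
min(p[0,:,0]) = -90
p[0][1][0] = -90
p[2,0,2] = -33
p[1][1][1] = -40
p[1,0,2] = -74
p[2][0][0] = 29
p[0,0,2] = 30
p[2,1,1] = -17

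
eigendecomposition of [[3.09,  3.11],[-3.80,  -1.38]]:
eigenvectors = [[(-0.44-0.51j), -0.44+0.51j], [0.74+0.00j, (0.74-0j)]]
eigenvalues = [(0.86+2.61j), (0.86-2.61j)]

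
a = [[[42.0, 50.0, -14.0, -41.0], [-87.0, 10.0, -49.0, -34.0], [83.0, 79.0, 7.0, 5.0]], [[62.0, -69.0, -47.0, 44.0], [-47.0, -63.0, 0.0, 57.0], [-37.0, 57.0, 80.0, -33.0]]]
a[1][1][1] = -63.0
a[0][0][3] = -41.0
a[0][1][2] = -49.0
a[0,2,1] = 79.0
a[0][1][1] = 10.0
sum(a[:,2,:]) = 241.0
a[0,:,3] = [-41.0, -34.0, 5.0]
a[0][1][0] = -87.0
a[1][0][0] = 62.0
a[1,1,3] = 57.0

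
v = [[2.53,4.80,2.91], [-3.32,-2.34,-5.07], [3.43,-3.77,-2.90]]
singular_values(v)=[9.14, 5.12, 2.16]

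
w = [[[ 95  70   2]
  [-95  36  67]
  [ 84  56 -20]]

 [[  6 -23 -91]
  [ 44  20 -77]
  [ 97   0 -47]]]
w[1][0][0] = 6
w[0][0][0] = 95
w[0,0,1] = 70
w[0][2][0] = 84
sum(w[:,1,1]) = 56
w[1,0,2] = -91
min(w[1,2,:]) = -47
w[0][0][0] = 95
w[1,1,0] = 44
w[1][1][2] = -77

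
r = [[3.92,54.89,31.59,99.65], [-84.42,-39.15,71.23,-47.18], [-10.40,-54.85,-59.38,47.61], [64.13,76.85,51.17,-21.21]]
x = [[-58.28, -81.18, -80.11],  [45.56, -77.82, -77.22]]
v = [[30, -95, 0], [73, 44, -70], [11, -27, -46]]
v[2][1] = -27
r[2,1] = -54.85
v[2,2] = -46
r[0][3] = 99.65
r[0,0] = 3.92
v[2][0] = 11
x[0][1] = -81.18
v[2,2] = -46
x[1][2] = -77.22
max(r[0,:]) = 99.65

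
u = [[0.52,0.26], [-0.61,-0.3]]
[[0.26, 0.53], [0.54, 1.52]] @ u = [[-0.19, -0.09], [-0.65, -0.32]]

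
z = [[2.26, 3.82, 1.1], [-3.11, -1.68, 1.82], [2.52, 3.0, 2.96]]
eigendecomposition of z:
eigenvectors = [[-0.47-0.44j, -0.47+0.44j, (0.48+0j)],[0.68+0.00j, (0.68-0j), (0.02+0j)],[-0.33+0.11j, (-0.33-0.11j), (0.88+0j)]]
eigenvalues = [(-0.43+2.27j), (-0.43-2.27j), (4.4+0j)]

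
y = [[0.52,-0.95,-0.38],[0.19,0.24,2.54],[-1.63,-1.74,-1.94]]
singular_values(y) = [3.76, 1.47, 1.02]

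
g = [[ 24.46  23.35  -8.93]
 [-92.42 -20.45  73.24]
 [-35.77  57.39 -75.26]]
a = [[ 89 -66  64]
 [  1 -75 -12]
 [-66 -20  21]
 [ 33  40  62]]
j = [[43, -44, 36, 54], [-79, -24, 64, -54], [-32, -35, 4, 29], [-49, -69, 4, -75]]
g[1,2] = 73.24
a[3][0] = 33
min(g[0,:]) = -8.93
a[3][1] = 40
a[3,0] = 33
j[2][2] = 4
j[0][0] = 43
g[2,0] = -35.77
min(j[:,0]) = -79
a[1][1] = -75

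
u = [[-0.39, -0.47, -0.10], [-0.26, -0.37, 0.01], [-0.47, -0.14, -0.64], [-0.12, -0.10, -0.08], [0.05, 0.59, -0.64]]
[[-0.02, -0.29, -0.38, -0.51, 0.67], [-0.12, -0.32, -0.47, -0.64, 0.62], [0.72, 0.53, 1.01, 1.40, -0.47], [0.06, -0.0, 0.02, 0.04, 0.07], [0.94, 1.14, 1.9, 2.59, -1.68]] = u@[[1.51,0.71,0.87,1.14,1.68], [-0.78,0.33,0.59,0.83,-2.85], [-2.07,-1.42,-2.35,-3.20,0.13]]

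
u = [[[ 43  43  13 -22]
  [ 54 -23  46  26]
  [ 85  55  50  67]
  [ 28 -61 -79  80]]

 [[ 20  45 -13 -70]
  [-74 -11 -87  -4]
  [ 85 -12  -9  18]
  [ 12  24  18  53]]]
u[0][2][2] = 50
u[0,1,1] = -23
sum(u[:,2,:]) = 339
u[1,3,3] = 53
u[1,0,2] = -13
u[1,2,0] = 85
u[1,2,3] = 18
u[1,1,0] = -74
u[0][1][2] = 46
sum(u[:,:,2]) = -61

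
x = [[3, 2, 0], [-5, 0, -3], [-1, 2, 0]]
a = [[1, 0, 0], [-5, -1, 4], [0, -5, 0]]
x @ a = [[-7, -2, 8], [-5, 15, 0], [-11, -2, 8]]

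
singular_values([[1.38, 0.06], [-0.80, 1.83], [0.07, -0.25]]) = [2.11, 1.23]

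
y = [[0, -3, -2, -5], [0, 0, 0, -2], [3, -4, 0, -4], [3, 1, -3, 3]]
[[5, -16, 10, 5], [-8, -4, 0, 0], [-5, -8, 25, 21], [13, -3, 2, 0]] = y @ [[-3, 0, 3, 3], [-5, 0, -4, -3], [-5, 3, 1, 2], [4, 2, 0, 0]]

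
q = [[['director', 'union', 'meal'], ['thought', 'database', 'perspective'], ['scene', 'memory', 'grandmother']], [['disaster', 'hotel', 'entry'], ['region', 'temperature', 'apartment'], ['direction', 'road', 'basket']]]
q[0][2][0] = 'scene'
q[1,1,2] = 'apartment'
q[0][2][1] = 'memory'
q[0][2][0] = 'scene'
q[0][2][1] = 'memory'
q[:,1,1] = ['database', 'temperature']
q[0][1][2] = 'perspective'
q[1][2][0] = 'direction'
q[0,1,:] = ['thought', 'database', 'perspective']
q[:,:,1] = [['union', 'database', 'memory'], ['hotel', 'temperature', 'road']]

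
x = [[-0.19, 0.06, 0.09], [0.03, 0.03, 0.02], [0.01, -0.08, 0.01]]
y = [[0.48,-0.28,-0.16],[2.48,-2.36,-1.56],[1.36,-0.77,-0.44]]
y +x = [[0.29, -0.22, -0.07], [2.51, -2.33, -1.54], [1.37, -0.85, -0.43]]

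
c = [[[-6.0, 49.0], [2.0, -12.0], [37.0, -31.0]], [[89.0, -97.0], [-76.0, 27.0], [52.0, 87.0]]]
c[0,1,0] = 2.0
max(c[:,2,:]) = 87.0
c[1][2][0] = 52.0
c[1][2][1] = 87.0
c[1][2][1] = 87.0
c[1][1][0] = -76.0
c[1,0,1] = -97.0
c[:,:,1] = [[49.0, -12.0, -31.0], [-97.0, 27.0, 87.0]]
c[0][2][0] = 37.0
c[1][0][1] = -97.0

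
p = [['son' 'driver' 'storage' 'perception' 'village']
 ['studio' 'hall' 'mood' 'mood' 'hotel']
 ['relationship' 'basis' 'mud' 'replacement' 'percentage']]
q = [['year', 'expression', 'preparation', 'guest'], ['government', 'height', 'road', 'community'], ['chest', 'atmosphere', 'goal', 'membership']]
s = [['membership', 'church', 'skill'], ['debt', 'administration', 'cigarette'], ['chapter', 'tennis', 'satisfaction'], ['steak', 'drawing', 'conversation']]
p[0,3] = 'perception'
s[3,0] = 'steak'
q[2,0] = 'chest'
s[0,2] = 'skill'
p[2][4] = 'percentage'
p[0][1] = 'driver'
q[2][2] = 'goal'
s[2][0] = 'chapter'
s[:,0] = ['membership', 'debt', 'chapter', 'steak']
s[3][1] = 'drawing'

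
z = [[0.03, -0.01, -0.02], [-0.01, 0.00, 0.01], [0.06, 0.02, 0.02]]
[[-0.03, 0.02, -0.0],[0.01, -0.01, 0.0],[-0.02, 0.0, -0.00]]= z @ [[-0.63,0.24,-0.04], [0.35,-0.23,0.0], [0.44,-0.43,-0.03]]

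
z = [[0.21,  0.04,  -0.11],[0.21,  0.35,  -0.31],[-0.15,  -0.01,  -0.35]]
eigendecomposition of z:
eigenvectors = [[-0.22,-0.52,0.15], [-0.97,0.85,0.35], [0.06,0.13,0.92]]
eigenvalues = [0.42, 0.17, -0.38]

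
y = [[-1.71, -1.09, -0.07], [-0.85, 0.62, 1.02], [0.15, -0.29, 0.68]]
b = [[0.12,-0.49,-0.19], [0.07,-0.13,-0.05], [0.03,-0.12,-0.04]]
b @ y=[[0.18, -0.38, -0.64], [-0.02, -0.14, -0.17], [0.04, -0.1, -0.15]]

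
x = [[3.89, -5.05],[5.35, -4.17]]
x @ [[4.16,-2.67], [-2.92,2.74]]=[[30.93, -24.22], [34.43, -25.71]]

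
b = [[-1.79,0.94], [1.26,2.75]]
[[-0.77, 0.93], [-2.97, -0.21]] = b @ [[-0.11, -0.45], [-1.03, 0.13]]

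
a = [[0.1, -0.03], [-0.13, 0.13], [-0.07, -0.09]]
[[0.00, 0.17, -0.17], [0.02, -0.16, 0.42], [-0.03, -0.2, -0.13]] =a @ [[0.10, 1.91, -0.99], [0.25, 0.7, 2.25]]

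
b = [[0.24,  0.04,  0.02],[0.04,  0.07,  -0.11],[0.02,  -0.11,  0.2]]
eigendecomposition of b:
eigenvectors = [[-0.18, 0.97, -0.16], [0.85, 0.08, -0.51], [0.49, 0.23, 0.84]]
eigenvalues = [-0.0, 0.25, 0.26]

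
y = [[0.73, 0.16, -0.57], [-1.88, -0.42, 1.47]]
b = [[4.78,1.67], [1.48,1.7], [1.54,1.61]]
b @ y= [[0.35, 0.06, -0.27], [-2.12, -0.48, 1.66], [-1.9, -0.43, 1.49]]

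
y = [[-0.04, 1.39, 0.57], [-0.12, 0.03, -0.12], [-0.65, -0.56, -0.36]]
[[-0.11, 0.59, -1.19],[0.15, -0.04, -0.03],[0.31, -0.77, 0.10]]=y @ [[-0.21, 0.87, 0.68], [0.32, 0.60, -0.61], [-0.98, -0.37, -0.56]]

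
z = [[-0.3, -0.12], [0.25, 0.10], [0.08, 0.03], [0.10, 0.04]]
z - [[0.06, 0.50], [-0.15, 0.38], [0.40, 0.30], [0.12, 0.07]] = [[-0.36, -0.62], [0.4, -0.28], [-0.32, -0.27], [-0.02, -0.03]]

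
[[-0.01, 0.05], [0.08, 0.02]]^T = [[-0.01,0.08], [0.05,0.02]]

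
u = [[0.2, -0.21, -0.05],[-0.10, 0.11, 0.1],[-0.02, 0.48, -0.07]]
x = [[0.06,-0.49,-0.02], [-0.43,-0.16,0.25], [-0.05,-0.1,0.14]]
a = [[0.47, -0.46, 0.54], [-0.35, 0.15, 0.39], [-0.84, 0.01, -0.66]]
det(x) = -0.02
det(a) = 0.27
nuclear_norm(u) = 0.83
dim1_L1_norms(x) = [0.57, 0.84, 0.29]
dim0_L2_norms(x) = [0.44, 0.53, 0.29]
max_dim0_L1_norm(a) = 1.66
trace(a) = -0.04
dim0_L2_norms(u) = [0.22, 0.54, 0.13]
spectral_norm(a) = 1.31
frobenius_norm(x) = 0.74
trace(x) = 0.04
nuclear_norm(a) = 2.24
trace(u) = 0.24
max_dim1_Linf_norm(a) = 0.84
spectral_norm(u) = 0.55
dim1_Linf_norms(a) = [0.54, 0.39, 0.84]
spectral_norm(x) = 0.58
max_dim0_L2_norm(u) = 0.54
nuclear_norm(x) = 1.12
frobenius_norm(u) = 0.60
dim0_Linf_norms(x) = [0.43, 0.49, 0.25]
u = a @ x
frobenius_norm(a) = 1.47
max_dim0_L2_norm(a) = 1.02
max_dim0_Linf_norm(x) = 0.49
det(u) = -0.01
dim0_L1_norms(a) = [1.66, 0.62, 1.59]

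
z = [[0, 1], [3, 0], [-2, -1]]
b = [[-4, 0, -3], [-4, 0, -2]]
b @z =[[6, -1], [4, -2]]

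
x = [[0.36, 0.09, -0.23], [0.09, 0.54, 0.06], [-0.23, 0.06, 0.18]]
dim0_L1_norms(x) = [0.68, 0.69, 0.47]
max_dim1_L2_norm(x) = 0.55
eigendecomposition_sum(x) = [[0.0, -0.0, 0.00], [-0.00, 0.00, -0.00], [0.0, -0.00, 0.00]] + [[0.21, -0.16, -0.18], [-0.16, 0.13, 0.14], [-0.18, 0.14, 0.16]] + [[0.15, 0.25, -0.05], [0.25, 0.41, -0.08], [-0.05, -0.08, 0.02]]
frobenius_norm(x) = 0.76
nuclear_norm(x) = 1.08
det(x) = 0.00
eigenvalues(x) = [0.0, 0.49, 0.58]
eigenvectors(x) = [[0.57, -0.65, 0.51],[-0.19, 0.51, 0.84],[0.8, 0.57, -0.17]]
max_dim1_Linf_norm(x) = 0.54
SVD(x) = [[-0.51, 0.65, 0.57], [-0.84, -0.51, -0.19], [0.17, -0.57, 0.80]] @ diag([0.5828739604554868, 0.4929917380382668, 0.004134301506246409]) @ [[-0.51, -0.84, 0.17], [0.65, -0.51, -0.57], [0.57, -0.19, 0.80]]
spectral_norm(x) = 0.58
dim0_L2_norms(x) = [0.44, 0.55, 0.3]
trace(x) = 1.08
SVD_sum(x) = [[0.15, 0.25, -0.05], [0.25, 0.41, -0.08], [-0.05, -0.08, 0.02]] + [[0.21, -0.16, -0.18], [-0.16, 0.13, 0.14], [-0.18, 0.14, 0.16]] + [[0.0, -0.00, 0.0], [-0.00, 0.00, -0.0], [0.0, -0.0, 0.00]]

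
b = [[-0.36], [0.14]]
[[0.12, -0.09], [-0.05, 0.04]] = b @ [[-0.34, 0.26]]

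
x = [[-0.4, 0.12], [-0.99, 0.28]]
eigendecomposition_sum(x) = [[-0.20-0.15j,(0.06+0.06j)], [-0.50-0.53j,(0.14+0.21j)]] + [[-0.20+0.15j, 0.06-0.06j], [(-0.49+0.53j), (0.14-0.21j)]]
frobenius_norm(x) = 1.11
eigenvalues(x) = [(-0.06+0.06j), (-0.06-0.06j)]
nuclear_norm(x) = 1.12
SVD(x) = [[-0.38,-0.93], [-0.93,0.38]] @ diag([1.1103434125484193, 0.00612423140728411]) @ [[0.96, -0.27],[-0.27, -0.96]]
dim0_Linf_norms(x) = [0.99, 0.28]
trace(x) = -0.12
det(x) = 0.01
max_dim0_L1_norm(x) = 1.39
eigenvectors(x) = [[(-0.32+0.05j),-0.32-0.05j],[-0.94+0.00j,(-0.94-0j)]]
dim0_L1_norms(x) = [1.39, 0.4]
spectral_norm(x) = 1.11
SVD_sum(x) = [[-0.40, 0.11], [-0.99, 0.28]] + [[0.0, 0.01], [-0.0, -0.0]]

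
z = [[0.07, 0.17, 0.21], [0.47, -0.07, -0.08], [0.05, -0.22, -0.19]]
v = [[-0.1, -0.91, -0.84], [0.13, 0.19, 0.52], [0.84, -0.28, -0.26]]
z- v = [[0.17, 1.08, 1.05], [0.34, -0.26, -0.6], [-0.79, 0.06, 0.07]]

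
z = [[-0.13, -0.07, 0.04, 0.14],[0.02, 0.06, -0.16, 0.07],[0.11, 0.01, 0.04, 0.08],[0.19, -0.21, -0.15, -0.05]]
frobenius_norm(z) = 0.45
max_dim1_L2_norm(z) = 0.32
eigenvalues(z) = [(-0.27+0j), (0.17+0j), (0.01+0.19j), (0.01-0.19j)]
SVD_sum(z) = [[-0.07, 0.05, 0.05, 0.02], [0.03, -0.02, -0.03, -0.01], [0.02, -0.02, -0.02, -0.01], [0.22, -0.15, -0.16, -0.07]] + [[-0.06, -0.11, -0.03, 0.13], [-0.01, -0.02, -0.00, 0.02], [-0.0, -0.01, -0.0, 0.01], [-0.02, -0.03, -0.01, 0.04]] + [[-0.00, -0.01, 0.01, -0.01], [0.00, 0.1, -0.13, 0.06], [0.0, 0.00, -0.00, 0.0], [-0.0, -0.02, 0.03, -0.01]] + [[-0.00, -0.00, -0.00, -0.00], [-0.01, -0.00, -0.00, -0.00], [0.09, 0.03, 0.06, 0.08], [-0.01, -0.00, -0.01, -0.01]]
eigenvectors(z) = [[0.74+0.00j, -0.41+0.00j, 0.24-0.20j, 0.24+0.20j],[(0.05+0j), (0.52+0j), 0.18-0.49j, (0.18+0.49j)],[-0.09+0.00j, (-0.6+0j), (-0.2-0.39j), -0.20+0.39j],[(-0.67+0j), (-0.45+0j), (0.66+0j), 0.66-0.00j]]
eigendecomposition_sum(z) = [[-0.18+0.00j, (0.01-0j), 0.07-0.00j, (0.09-0j)],[-0.01+0.00j, -0j, 0.01-0.00j, (0.01-0j)],[0.02-0.00j, -0.00+0.00j, -0.01+0.00j, (-0.01+0j)],[(0.16-0j), (-0.01+0j), (-0.07+0j), (-0.08+0j)]] + [[0.02+0.00j,(-0.05-0j),(0.05+0j),0.02+0.00j], [-0.03+0.00j,0.06+0.00j,-0.06+0.00j,-0.02+0.00j], [(0.04+0j),-0.07-0.00j,0.07+0.00j,(0.03+0j)], [(0.03+0j),(-0.05-0j),(0.05+0j),(0.02+0j)]] + [[0.01+0.02j, -0.02+0.03j, -0.04+0.00j, 0.02+0.02j], [0.03+0.01j, 0.06j, -0.05+0.04j, (0.04+0.01j)], [(0.03-0.01j), (0.04+0.04j), (-0.01+0.06j), (0.03-0.02j)], [0.00+0.04j, -0.07+0.03j, -0.07-0.05j, 0.06j]] + [[0.01-0.02j, (-0.02-0.03j), -0.04-0.00j, (0.02-0.02j)], [(0.03-0.01j), 0.00-0.06j, -0.05-0.04j, 0.04-0.01j], [(0.03+0.01j), 0.04-0.04j, (-0.01-0.06j), (0.03+0.02j)], [-0.04j, (-0.07-0.03j), -0.07+0.05j, -0.06j]]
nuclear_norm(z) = 0.85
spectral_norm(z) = 0.34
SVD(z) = [[-0.31, 0.95, 0.10, -0.01],  [0.15, 0.15, -0.97, -0.06],  [0.1, 0.05, -0.04, 0.99],  [0.93, 0.28, 0.19, -0.10]] @ diag([0.3398938168669046, 0.18846136623760296, 0.18056650181519932, 0.13874525258085355]) @ [[0.68, -0.49, -0.51, -0.21], [-0.33, -0.61, -0.14, 0.71], [-0.00, -0.59, 0.72, -0.37], [0.66, 0.20, 0.46, 0.57]]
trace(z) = -0.08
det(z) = -0.00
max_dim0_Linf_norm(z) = 0.21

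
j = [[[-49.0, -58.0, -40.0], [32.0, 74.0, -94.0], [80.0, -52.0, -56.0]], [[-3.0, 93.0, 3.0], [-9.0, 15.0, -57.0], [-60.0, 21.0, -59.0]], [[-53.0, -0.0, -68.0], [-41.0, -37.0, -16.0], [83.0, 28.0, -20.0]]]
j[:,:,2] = [[-40.0, -94.0, -56.0], [3.0, -57.0, -59.0], [-68.0, -16.0, -20.0]]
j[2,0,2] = -68.0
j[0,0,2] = -40.0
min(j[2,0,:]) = -68.0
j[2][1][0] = -41.0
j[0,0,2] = -40.0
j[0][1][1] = 74.0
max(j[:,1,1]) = 74.0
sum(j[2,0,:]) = -121.0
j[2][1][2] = -16.0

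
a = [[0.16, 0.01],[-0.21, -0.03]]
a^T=[[0.16, -0.21], [0.01, -0.03]]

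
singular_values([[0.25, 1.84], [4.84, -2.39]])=[5.43, 1.75]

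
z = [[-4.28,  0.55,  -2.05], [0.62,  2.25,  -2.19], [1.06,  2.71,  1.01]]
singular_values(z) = [4.97, 3.78, 1.88]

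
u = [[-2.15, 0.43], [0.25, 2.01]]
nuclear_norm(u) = 4.22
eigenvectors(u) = [[-1.0,  -0.10],  [0.06,  -0.99]]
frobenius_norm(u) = 2.98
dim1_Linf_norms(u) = [2.15, 2.01]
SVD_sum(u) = [[-1.78,1.06], [-0.70,0.41]] + [[-0.37, -0.63],[0.95, 1.6]]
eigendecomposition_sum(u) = [[-2.16, 0.22],[0.13, -0.01]] + [[0.01, 0.21], [0.12, 2.02]]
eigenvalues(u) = [-2.18, 2.04]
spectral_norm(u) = 2.22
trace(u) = -0.14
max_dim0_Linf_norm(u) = 2.15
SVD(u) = [[-0.93,-0.37], [-0.37,0.93]] @ diag([2.22162281864679, 1.9935877336269627]) @ [[0.86, -0.51], [0.51, 0.86]]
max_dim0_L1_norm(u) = 2.44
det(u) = -4.43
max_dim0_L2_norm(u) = 2.16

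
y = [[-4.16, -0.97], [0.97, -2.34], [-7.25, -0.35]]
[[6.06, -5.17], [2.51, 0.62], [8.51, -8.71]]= y@[[-1.1, 1.19], [-1.53, 0.23]]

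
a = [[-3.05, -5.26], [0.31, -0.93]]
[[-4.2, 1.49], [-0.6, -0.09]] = a @[[0.17, -0.42], [0.7, -0.04]]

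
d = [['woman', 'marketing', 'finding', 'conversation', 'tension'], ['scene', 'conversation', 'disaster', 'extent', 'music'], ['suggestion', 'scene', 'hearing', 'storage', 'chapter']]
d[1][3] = 'extent'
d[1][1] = 'conversation'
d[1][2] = 'disaster'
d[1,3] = 'extent'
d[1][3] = 'extent'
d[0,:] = ['woman', 'marketing', 'finding', 'conversation', 'tension']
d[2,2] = 'hearing'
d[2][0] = 'suggestion'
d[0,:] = ['woman', 'marketing', 'finding', 'conversation', 'tension']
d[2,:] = ['suggestion', 'scene', 'hearing', 'storage', 'chapter']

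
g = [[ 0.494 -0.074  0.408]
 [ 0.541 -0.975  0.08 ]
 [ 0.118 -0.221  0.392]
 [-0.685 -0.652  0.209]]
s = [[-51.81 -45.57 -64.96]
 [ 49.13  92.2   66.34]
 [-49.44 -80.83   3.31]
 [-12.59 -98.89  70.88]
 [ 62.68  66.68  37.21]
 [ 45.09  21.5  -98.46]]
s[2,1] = -80.83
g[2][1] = -0.221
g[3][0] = -0.685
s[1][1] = 92.2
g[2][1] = -0.221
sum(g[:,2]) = 1.089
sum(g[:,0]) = 0.46799999999999997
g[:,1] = [-0.074, -0.975, -0.221, -0.652]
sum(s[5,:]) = -31.86999999999999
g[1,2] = 0.08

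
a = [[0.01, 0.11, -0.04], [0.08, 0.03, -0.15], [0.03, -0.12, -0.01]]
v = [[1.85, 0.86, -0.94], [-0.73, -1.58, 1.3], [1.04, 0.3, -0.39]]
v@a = [[0.06,0.34,-0.19], [-0.09,-0.28,0.25], [0.02,0.17,-0.08]]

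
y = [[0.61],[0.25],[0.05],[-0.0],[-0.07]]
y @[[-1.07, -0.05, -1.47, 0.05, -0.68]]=[[-0.65, -0.03, -0.90, 0.03, -0.41], [-0.27, -0.01, -0.37, 0.01, -0.17], [-0.05, -0.0, -0.07, 0.00, -0.03], [0.0, 0.00, 0.0, 0.00, 0.00], [0.07, 0.0, 0.10, -0.00, 0.05]]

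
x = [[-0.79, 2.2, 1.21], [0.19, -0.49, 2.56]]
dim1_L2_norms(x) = [2.63, 2.61]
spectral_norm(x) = 2.96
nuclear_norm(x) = 5.20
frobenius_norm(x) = 3.71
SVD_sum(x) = [[-0.31, 0.88, 1.9], [-0.3, 0.86, 1.85]] + [[-0.48, 1.32, -0.69], [0.49, -1.35, 0.71]]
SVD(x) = [[-0.72, -0.70], [-0.70, 0.72]] @ diag([2.9578957539086366, 2.238046627979243]) @ [[0.15, -0.42, -0.90], [0.31, -0.84, 0.44]]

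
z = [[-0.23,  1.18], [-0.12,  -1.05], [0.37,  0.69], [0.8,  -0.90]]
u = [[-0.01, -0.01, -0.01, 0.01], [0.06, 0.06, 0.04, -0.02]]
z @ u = [[0.07, 0.07, 0.05, -0.03], [-0.06, -0.06, -0.04, 0.02], [0.04, 0.04, 0.02, -0.01], [-0.06, -0.06, -0.04, 0.03]]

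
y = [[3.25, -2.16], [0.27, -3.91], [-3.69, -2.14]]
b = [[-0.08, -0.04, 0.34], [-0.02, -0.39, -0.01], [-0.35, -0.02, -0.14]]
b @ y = [[-1.53, -0.4],  [-0.13, 1.59],  [-0.63, 1.13]]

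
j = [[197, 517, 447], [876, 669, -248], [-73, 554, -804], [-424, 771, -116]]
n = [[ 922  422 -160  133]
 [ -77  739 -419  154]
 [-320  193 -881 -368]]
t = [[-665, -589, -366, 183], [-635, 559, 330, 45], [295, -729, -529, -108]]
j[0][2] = 447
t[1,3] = 45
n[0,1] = 422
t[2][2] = -529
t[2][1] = -729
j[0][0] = 197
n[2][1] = 193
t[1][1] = 559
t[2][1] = -729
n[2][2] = -881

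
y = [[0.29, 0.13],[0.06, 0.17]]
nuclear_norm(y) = 0.47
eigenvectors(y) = [[0.94, -0.61], [0.34, 0.79]]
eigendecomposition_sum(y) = [[0.26, 0.21], [0.09, 0.07]] + [[0.03, -0.08], [-0.03, 0.10]]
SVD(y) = [[-0.91, -0.42],  [-0.42, 0.91]] @ diag([0.3450088277538579, 0.12028677721141567]) @ [[-0.84, -0.55], [-0.55, 0.84]]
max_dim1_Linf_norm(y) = 0.29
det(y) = 0.04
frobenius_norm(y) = 0.37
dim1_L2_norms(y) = [0.32, 0.18]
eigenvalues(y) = [0.34, 0.12]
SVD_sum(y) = [[0.26, 0.17], [0.12, 0.08]] + [[0.03, -0.04], [-0.06, 0.09]]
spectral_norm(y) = 0.35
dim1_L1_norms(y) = [0.42, 0.23]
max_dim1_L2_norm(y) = 0.32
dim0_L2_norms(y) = [0.3, 0.21]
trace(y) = 0.46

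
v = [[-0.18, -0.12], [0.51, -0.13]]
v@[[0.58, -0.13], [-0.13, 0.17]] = [[-0.09, 0.00],  [0.31, -0.09]]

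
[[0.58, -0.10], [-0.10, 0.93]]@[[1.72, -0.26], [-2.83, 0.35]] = [[1.28, -0.19], [-2.8, 0.35]]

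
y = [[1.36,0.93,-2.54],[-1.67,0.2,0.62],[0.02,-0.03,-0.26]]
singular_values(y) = [3.31, 1.22, 0.14]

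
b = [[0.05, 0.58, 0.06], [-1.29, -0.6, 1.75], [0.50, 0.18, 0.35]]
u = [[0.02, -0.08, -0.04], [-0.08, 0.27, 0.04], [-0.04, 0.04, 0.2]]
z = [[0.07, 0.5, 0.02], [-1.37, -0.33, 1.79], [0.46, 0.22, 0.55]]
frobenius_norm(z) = 2.45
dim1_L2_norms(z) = [0.51, 2.28, 0.75]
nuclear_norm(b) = 3.44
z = b + u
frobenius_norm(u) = 0.36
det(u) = -0.00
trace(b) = -0.20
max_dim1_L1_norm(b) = 3.64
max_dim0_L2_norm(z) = 1.87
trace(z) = 0.29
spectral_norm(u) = 0.32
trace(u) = 0.49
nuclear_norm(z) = 3.49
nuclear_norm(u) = 0.50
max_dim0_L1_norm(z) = 2.36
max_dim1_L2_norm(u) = 0.28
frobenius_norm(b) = 2.42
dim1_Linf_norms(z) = [0.5, 1.79, 0.55]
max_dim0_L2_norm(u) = 0.28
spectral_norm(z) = 2.28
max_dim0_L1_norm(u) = 0.39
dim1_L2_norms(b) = [0.59, 2.26, 0.64]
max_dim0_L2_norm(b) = 1.79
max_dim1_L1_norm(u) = 0.39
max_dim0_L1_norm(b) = 2.16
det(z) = 0.75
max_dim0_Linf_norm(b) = 1.75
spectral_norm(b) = 2.26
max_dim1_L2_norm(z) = 2.28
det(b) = 0.75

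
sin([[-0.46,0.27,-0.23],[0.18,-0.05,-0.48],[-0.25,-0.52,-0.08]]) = [[-0.44, 0.26, -0.22], [0.17, -0.05, -0.45], [-0.23, -0.50, -0.07]]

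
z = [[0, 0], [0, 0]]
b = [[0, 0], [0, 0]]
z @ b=[[0, 0], [0, 0]]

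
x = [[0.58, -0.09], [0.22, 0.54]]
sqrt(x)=[[0.77,-0.06], [0.15,0.74]]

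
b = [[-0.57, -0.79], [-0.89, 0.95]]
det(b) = -1.245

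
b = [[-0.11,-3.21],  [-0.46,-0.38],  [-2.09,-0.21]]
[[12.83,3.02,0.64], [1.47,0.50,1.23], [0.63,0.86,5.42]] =b @ [[0.1,  -0.32,  -2.58],[-4.00,  -0.93,  -0.11]]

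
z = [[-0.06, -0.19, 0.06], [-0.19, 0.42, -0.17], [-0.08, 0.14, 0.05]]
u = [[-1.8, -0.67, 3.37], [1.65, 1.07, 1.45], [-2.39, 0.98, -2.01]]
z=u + [[1.74, 0.48, -3.31], [-1.84, -0.65, -1.62], [2.31, -0.84, 2.06]]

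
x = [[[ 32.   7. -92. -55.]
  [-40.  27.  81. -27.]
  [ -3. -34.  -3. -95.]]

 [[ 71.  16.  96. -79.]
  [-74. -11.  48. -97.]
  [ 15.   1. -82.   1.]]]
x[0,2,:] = [-3.0, -34.0, -3.0, -95.0]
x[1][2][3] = 1.0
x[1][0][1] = 16.0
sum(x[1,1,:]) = -134.0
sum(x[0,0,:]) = -108.0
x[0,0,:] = [32.0, 7.0, -92.0, -55.0]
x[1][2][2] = -82.0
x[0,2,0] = -3.0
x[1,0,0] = 71.0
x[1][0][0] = 71.0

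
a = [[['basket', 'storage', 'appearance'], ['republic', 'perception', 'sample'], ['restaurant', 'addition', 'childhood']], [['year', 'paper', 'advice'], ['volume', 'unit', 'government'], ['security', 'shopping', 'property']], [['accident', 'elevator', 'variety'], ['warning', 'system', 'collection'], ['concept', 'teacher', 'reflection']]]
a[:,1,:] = [['republic', 'perception', 'sample'], ['volume', 'unit', 'government'], ['warning', 'system', 'collection']]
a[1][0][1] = 'paper'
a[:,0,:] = [['basket', 'storage', 'appearance'], ['year', 'paper', 'advice'], ['accident', 'elevator', 'variety']]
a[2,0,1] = 'elevator'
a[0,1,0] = 'republic'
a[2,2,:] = ['concept', 'teacher', 'reflection']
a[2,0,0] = 'accident'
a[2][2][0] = 'concept'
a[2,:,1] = ['elevator', 'system', 'teacher']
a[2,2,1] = 'teacher'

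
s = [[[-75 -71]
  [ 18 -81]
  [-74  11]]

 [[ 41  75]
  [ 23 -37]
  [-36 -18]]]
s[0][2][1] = 11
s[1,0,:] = [41, 75]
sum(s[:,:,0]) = -103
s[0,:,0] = [-75, 18, -74]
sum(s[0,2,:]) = -63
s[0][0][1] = -71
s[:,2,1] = [11, -18]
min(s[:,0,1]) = -71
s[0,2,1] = 11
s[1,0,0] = 41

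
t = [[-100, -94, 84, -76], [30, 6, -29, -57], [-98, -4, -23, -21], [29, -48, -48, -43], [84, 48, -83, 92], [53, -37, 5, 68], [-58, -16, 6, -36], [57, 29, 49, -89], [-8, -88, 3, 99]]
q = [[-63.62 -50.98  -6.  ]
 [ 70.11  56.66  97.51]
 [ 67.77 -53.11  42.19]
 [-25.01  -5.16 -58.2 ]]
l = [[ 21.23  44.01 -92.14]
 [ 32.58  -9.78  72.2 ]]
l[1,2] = 72.2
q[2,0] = 67.77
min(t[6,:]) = -58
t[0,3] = -76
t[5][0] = 53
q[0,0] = -63.62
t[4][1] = 48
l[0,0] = 21.23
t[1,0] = 30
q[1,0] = 70.11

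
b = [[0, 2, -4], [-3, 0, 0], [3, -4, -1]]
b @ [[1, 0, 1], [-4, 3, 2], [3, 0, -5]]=[[-20, 6, 24], [-3, 0, -3], [16, -12, 0]]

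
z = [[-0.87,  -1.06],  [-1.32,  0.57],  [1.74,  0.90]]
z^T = [[-0.87, -1.32, 1.74], [-1.06, 0.57, 0.9]]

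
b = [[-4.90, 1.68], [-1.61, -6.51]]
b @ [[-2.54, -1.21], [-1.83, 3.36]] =[[9.37, 11.57], [16.0, -19.93]]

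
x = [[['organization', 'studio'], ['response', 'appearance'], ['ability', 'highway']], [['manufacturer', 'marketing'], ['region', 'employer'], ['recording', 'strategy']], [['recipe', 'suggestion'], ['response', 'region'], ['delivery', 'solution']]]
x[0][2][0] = 'ability'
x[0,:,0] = ['organization', 'response', 'ability']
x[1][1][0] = 'region'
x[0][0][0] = 'organization'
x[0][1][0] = 'response'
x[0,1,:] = ['response', 'appearance']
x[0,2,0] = 'ability'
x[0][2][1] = 'highway'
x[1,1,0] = 'region'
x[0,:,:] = [['organization', 'studio'], ['response', 'appearance'], ['ability', 'highway']]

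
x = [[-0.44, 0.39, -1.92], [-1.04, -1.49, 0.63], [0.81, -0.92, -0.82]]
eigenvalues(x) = [(-0.53+1.65j), (-0.53-1.65j), (-1.7+0j)]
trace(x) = -2.75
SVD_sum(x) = [[0.36, 0.78, -1.53], [-0.29, -0.63, 1.24], [0.1, 0.21, -0.41]] + [[-0.22, -0.61, -0.36],  [-0.37, -1.01, -0.60],  [-0.27, -0.75, -0.44]] + [[-0.58,  0.22,  -0.02], [-0.38,  0.15,  -0.01], [0.99,  -0.38,  0.04]]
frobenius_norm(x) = 3.15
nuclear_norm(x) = 5.30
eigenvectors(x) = [[0.71+0.00j, (0.71-0j), (0.42+0j)], [-0.36+0.25j, -0.36-0.25j, 0.79+0.00j], [(-0.04-0.55j), -0.04+0.55j, 0.44+0.00j]]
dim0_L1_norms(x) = [2.29, 2.8, 3.37]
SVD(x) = [[0.76,0.44,-0.48], [-0.62,0.72,-0.32], [0.2,0.54,0.82]] @ diag([2.311204390412201, 1.7013431077808099, 1.2920394325817233]) @ [[0.20, 0.44, -0.87], [-0.30, -0.82, -0.49], [0.93, -0.36, 0.03]]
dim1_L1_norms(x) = [2.75, 3.16, 2.55]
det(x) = -5.08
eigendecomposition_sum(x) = [[-0.06+0.72j, (0.49-0.16j), -0.83-0.41j], [(-0.22-0.39j), (-0.19+0.26j), 0.57-0.09j], [0.57+0.01j, -0.15-0.38j, -0.27+0.67j]] + [[(-0.06-0.72j), (0.49+0.16j), -0.83+0.41j], [(-0.22+0.39j), (-0.19-0.26j), 0.57+0.09j], [0.57-0.01j, -0.15+0.38j, -0.27-0.67j]] + [[-0.32+0.00j, -0.59+0.00j, -0.27-0.00j], [(-0.59+0j), -1.10+0.00j, -0.50-0.00j], [-0.33+0.00j, -0.61+0.00j, (-0.28-0j)]]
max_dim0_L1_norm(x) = 3.37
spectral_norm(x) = 2.31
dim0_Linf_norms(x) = [1.04, 1.49, 1.92]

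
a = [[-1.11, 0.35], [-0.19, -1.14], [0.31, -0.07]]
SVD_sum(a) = [[-0.64, 0.75], [0.48, -0.57], [0.16, -0.19]] + [[-0.47,-0.4],[-0.67,-0.57],[0.15,0.12]]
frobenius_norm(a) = 1.67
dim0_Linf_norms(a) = [1.11, 1.14]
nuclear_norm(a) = 2.36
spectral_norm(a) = 1.26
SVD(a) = [[0.78, 0.56], [-0.59, 0.81], [-0.2, -0.17]] @ diag([1.261654412369999, 1.0952297219064648]) @ [[-0.65, 0.76], [-0.76, -0.65]]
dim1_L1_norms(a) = [1.46, 1.33, 0.38]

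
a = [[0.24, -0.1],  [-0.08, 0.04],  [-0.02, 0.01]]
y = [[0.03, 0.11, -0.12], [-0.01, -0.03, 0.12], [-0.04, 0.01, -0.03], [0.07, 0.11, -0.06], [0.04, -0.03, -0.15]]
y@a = [[0.0, 0.0],[-0.0, 0.0],[-0.01, 0.00],[0.01, -0.00],[0.01, -0.01]]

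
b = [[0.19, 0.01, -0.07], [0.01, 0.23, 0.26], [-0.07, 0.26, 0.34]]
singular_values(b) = [0.56, 0.2, 0.0]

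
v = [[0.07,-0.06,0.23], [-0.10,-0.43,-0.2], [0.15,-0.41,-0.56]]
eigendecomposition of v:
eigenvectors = [[0.91,-0.50,-0.2], [-0.26,-0.59,0.43], [0.33,0.64,0.88]]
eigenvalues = [0.17, -0.3, -0.79]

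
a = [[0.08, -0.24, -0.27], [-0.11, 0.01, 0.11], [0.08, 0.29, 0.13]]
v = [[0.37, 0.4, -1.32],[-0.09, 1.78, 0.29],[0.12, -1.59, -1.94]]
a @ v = [[0.02, 0.03, 0.35], [-0.03, -0.20, -0.07], [0.02, 0.34, -0.27]]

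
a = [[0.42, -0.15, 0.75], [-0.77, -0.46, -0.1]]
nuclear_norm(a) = 1.73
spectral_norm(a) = 1.06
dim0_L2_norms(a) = [0.88, 0.48, 0.76]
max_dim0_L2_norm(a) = 0.88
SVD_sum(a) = [[0.58, 0.16, 0.39], [-0.63, -0.17, -0.43]] + [[-0.16, -0.31, 0.36], [-0.14, -0.29, 0.33]]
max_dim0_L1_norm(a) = 1.19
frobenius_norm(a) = 1.26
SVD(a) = [[-0.68, 0.73], [0.73, 0.68]] @ diag([1.0575529524993266, 0.676373973967033]) @ [[-0.80, -0.22, -0.55],[-0.32, -0.62, 0.71]]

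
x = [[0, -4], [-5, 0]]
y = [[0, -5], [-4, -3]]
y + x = [[0, -9], [-9, -3]]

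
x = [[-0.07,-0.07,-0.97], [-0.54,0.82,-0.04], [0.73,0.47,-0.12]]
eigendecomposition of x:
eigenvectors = [[(0.69+0j), 0.69-0.00j, (-0.27+0j)], [(0.22+0.17j), 0.22-0.17j, (0.94+0j)], [(0.05-0.66j), (0.05+0.66j), (0.22+0j)]]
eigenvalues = [(-0.17+0.92j), (-0.17-0.92j), (0.97+0j)]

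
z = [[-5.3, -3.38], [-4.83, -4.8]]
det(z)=9.115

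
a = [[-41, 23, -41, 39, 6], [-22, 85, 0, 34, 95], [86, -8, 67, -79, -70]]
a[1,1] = 85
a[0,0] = -41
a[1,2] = 0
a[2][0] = 86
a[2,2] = 67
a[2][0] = 86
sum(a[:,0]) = 23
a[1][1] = 85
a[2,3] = -79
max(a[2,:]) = 86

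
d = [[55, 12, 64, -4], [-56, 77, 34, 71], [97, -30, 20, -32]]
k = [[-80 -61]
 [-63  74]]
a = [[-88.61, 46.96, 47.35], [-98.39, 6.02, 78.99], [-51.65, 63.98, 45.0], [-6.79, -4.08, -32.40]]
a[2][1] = 63.98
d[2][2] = 20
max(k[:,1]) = 74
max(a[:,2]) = 78.99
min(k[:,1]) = -61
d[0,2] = 64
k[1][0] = -63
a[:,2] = [47.35, 78.99, 45.0, -32.4]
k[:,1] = [-61, 74]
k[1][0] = -63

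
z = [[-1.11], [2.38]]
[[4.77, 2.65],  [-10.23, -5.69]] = z @ [[-4.30, -2.39]]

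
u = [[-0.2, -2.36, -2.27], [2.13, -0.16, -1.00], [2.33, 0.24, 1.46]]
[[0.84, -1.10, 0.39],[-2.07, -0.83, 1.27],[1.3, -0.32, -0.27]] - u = [[1.04, 1.26, 2.66], [-4.2, -0.67, 2.27], [-1.03, -0.56, -1.73]]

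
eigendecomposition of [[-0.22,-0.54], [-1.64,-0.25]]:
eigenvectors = [[0.5, 0.49], [-0.86, 0.87]]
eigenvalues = [0.71, -1.18]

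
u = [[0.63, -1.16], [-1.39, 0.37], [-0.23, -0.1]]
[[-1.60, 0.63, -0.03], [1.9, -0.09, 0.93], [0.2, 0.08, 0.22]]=u @ [[-1.17, -0.09, -0.77], [0.74, -0.59, -0.39]]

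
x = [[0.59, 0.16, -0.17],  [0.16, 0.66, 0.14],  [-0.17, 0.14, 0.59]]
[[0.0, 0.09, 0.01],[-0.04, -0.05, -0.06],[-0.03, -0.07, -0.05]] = x@ [[0.01, 0.16, 0.03], [-0.05, -0.10, -0.08], [-0.03, -0.05, -0.05]]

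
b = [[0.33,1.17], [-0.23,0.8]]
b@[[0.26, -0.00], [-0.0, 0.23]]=[[0.09, 0.27], [-0.06, 0.18]]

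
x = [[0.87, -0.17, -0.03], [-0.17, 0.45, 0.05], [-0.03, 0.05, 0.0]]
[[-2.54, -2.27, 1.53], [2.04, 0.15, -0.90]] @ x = [[-1.87,-0.51,-0.04], [1.78,-0.32,-0.05]]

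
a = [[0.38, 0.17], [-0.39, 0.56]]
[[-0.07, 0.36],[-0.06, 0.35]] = a @ [[-0.1, 0.52],[-0.18, 0.98]]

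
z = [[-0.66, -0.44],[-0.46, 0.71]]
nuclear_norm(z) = 1.64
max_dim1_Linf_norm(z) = 0.71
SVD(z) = [[-0.10, 0.99], [0.99, 0.10]] @ diag([0.8465141353237241, 0.7926624872523791]) @ [[-0.46, 0.89], [-0.89, -0.46]]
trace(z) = 0.05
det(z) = -0.67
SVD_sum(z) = [[0.04, -0.08], [-0.39, 0.75]] + [[-0.70,-0.36], [-0.07,-0.04]]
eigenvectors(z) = [[-0.96, 0.28], [-0.29, -0.96]]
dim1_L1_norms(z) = [1.1, 1.17]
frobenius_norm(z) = 1.16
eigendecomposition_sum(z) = [[-0.73, -0.21],  [-0.22, -0.07]] + [[0.07,-0.23], [-0.24,0.78]]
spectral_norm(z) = 0.85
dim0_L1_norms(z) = [1.12, 1.15]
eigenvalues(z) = [-0.79, 0.84]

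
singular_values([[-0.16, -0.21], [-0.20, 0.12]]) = [0.27, 0.23]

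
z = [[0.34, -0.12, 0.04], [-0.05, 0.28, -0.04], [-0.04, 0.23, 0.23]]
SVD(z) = [[-0.64, -0.72, -0.27], [0.54, -0.18, -0.82], [0.54, -0.67, 0.50]] @ diag([0.4497712126108391, 0.29753178487694615, 0.17515905142045626]) @ [[-0.60, 0.79, 0.17], [-0.70, -0.4, -0.59], [-0.4, -0.47, 0.79]]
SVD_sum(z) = [[0.17, -0.23, -0.05], [-0.14, 0.19, 0.04], [-0.15, 0.19, 0.04]] + [[0.15, 0.09, 0.13], [0.04, 0.02, 0.03], [0.14, 0.08, 0.12]] + [[0.02, 0.02, -0.04], [0.06, 0.07, -0.11], [-0.03, -0.04, 0.07]]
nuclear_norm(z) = 0.92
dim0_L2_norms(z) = [0.35, 0.38, 0.24]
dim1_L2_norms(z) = [0.36, 0.29, 0.33]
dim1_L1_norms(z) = [0.5, 0.37, 0.5]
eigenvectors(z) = [[(0.72+0j), 0.41-0.05j, 0.41+0.05j], [(-0.17+0j), -0.04-0.23j, -0.04+0.23j], [-0.68+0.00j, -0.88+0.00j, -0.88-0.00j]]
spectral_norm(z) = 0.45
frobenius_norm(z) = 0.57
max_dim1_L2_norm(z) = 0.36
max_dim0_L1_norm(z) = 0.63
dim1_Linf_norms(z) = [0.34, 0.28, 0.23]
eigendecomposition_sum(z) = [[0.55+0.00j, -0.11+0.00j, (0.26+0j)], [-0.13-0.00j, (0.03-0j), (-0.06+0j)], [-0.52-0.00j, 0.11-0.00j, -0.25+0.00j]] + [[(-0.11+0.07j), (-0+0.22j), (-0.11+0.01j)], [(0.04+0.06j), 0.13-0.01j, (0.01+0.06j)], [0.24-0.11j, (0.06-0.46j), 0.24-0.00j]] + [[-0.11-0.07j, (-0-0.22j), (-0.11-0.01j)], [(0.04-0.06j), (0.13+0.01j), 0.01-0.06j], [(0.24+0.11j), 0.06+0.46j, (0.24+0j)]]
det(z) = 0.02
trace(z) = 0.85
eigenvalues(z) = [(0.33+0j), (0.26+0.06j), (0.26-0.06j)]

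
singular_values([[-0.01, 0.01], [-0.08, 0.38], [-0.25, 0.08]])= [0.42, 0.21]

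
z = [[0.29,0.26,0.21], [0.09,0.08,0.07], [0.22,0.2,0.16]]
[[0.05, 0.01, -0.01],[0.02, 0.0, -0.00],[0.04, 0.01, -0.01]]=z@[[0.22, -0.08, 0.05], [-0.08, 0.3, -0.22], [0.05, -0.22, 0.17]]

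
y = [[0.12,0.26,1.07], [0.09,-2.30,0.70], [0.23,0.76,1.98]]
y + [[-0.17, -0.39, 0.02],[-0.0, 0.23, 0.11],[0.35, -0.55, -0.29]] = [[-0.05, -0.13, 1.09], [0.09, -2.07, 0.81], [0.58, 0.21, 1.69]]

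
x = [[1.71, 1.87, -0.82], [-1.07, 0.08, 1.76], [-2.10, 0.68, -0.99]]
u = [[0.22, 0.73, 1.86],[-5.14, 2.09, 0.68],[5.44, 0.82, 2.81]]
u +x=[[1.93,2.60,1.04],[-6.21,2.17,2.44],[3.34,1.5,1.82]]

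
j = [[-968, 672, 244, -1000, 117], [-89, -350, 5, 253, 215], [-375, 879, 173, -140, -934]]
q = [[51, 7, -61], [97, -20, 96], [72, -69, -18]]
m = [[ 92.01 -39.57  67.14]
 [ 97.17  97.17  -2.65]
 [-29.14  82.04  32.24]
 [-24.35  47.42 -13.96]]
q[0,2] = -61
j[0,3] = -1000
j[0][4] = 117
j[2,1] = 879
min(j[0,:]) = -1000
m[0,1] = -39.57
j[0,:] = [-968, 672, 244, -1000, 117]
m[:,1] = [-39.57, 97.17, 82.04, 47.42]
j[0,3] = -1000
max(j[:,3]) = 253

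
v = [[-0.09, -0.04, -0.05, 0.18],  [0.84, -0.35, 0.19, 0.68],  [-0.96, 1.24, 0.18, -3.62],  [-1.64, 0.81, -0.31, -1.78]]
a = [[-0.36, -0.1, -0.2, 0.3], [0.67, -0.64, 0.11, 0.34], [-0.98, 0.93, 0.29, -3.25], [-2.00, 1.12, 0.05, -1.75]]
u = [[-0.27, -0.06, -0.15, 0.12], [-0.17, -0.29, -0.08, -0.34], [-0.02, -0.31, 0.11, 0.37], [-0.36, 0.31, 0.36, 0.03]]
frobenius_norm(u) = 0.97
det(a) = 0.30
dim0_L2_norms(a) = [2.35, 1.59, 0.37, 3.72]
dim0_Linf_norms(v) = [1.64, 1.24, 0.31, 3.62]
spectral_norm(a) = 4.47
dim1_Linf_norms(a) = [0.36, 0.67, 3.25, 2.0]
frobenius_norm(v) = 4.86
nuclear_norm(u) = 1.88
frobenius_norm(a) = 4.70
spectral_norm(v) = 4.71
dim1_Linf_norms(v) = [0.18, 0.84, 3.62, 1.78]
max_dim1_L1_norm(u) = 1.06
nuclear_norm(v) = 5.90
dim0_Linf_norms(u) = [0.36, 0.31, 0.36, 0.37]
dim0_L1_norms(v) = [3.53, 2.44, 0.73, 6.26]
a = u + v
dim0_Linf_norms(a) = [2.0, 1.12, 0.29, 3.25]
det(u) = -0.04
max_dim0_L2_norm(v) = 4.09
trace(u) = -0.42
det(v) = -0.00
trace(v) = -2.04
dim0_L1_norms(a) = [4.01, 2.79, 0.65, 5.64]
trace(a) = -2.46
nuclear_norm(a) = 6.33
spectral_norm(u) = 0.62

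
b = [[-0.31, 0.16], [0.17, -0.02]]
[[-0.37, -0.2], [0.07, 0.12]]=b @[[0.15, 0.75], [-2.00, 0.22]]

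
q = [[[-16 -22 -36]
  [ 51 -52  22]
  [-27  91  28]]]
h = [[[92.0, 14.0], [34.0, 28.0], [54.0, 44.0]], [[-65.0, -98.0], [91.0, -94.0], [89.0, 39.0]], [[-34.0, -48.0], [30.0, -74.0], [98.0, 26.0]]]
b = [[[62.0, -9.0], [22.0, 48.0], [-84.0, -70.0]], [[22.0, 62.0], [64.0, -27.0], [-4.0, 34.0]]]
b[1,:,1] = [62.0, -27.0, 34.0]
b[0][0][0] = 62.0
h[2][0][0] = -34.0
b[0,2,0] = -84.0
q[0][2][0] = -27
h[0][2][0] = 54.0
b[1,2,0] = -4.0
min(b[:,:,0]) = -84.0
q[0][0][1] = -22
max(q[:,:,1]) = 91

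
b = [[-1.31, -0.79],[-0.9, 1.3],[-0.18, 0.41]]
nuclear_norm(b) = 3.17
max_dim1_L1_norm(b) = 2.2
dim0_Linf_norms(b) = [1.31, 1.3]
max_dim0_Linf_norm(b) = 1.31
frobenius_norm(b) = 2.25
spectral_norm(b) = 1.65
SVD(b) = [[-0.3,0.95], [-0.92,-0.28], [-0.24,-0.13]] @ diag([1.653089522123572, 1.5192086860748464]) @ [[0.77,-0.64],[-0.64,-0.77]]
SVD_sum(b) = [[-0.38, 0.32], [-1.17, 0.98], [-0.31, 0.26]] + [[-0.93, -1.11],  [0.27, 0.32],  [0.13, 0.15]]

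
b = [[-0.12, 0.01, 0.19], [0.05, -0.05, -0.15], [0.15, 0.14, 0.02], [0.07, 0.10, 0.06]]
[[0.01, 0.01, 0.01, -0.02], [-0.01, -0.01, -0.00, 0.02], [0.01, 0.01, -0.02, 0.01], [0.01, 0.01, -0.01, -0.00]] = b @ [[0.03, 0.01, -0.05, 0.03], [0.06, 0.03, -0.07, 0.03], [0.08, 0.04, 0.03, -0.10]]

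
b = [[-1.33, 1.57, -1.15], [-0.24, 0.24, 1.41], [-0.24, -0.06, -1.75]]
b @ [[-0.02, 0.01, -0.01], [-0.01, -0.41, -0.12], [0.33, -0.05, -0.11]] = [[-0.37, -0.6, -0.05], [0.47, -0.17, -0.18], [-0.57, 0.11, 0.20]]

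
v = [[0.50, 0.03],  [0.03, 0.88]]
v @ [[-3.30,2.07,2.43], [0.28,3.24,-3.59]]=[[-1.64, 1.13, 1.11], [0.15, 2.91, -3.09]]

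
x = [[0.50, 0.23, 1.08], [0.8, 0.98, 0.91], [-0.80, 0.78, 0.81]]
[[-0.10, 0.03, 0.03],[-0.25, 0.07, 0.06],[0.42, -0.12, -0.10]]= x @ [[-0.42, 0.12, 0.10], [0.0, -0.00, -0.0], [0.10, -0.03, -0.02]]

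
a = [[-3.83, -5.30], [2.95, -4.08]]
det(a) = 31.261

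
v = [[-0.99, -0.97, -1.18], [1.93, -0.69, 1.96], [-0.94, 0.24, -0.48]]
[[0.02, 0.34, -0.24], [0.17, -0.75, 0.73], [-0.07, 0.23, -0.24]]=v@[[0.05, -0.09, 0.11], [-0.08, 0.07, -0.13], [0.01, -0.27, 0.22]]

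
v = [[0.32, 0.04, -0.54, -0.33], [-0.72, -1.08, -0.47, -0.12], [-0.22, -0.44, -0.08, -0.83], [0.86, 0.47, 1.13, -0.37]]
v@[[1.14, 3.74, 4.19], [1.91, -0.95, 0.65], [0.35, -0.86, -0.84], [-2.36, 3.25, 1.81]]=[[1.03, 0.55, 1.22], [-2.76, -1.65, -3.54], [0.84, -3.03, -2.64], [3.15, 0.6, 2.29]]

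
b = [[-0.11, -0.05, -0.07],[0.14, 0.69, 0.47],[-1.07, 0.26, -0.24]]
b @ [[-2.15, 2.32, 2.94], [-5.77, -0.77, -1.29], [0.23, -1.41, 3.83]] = [[0.51, -0.12, -0.53], [-4.17, -0.87, 1.32], [0.75, -2.34, -4.4]]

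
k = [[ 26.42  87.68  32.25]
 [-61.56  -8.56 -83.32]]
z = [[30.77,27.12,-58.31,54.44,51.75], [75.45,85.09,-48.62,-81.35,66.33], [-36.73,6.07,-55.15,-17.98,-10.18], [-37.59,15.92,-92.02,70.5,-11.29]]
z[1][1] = 85.09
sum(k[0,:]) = 146.35000000000002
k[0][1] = 87.68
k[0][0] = 26.42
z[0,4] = 51.75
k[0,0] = 26.42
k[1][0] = -61.56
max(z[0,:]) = 54.44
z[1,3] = -81.35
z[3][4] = -11.29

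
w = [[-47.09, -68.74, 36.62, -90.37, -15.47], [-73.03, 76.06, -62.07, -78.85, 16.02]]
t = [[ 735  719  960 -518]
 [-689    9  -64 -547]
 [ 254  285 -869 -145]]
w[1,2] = -62.07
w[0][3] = -90.37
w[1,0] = -73.03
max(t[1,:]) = 9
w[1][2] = -62.07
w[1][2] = -62.07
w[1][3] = -78.85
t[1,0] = -689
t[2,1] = 285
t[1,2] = -64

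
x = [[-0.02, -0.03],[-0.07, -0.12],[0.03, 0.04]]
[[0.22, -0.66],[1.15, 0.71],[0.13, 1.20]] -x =[[0.24, -0.63],[1.22, 0.83],[0.1, 1.16]]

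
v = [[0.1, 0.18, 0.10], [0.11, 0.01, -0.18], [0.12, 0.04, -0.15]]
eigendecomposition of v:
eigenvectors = [[0.91, 0.53, 0.69], [0.21, -0.66, -0.6], [0.36, -0.53, 0.39]]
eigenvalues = [0.18, -0.22, 0.0]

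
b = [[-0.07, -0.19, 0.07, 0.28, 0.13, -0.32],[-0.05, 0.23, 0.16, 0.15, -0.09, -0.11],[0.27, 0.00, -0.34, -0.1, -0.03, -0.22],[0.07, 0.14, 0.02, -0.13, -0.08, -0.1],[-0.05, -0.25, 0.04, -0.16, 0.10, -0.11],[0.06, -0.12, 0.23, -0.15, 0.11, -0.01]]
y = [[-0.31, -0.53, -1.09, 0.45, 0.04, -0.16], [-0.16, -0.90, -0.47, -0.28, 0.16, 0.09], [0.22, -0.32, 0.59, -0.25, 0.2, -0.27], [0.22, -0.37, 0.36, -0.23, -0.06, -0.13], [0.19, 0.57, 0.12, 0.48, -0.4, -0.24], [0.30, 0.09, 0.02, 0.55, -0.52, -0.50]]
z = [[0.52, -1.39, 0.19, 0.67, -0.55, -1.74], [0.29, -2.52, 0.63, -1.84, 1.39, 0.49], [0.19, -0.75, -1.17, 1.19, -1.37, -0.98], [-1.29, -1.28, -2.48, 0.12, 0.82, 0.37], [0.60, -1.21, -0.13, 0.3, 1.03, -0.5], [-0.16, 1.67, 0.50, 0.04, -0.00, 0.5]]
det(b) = -0.00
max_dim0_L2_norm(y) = 1.38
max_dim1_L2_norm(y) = 1.34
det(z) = -0.05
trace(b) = -0.22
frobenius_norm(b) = 0.95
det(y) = 0.00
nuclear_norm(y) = 4.31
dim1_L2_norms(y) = [1.34, 1.08, 0.82, 0.62, 0.91, 0.96]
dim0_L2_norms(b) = [0.3, 0.43, 0.45, 0.42, 0.23, 0.43]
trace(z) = -1.52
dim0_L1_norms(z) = [3.05, 8.82, 5.1, 4.16, 5.16, 4.58]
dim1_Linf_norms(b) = [0.32, 0.23, 0.34, 0.14, 0.25, 0.23]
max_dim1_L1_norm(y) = 2.58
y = b @ z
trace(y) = -1.75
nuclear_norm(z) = 12.50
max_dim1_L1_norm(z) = 7.16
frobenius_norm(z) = 6.44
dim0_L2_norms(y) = [0.59, 1.29, 1.38, 0.96, 0.71, 0.66]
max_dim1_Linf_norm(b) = 0.34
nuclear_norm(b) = 1.97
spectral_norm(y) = 1.69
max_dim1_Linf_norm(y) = 1.09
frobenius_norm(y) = 2.40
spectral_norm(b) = 0.55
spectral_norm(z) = 4.23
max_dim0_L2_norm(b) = 0.45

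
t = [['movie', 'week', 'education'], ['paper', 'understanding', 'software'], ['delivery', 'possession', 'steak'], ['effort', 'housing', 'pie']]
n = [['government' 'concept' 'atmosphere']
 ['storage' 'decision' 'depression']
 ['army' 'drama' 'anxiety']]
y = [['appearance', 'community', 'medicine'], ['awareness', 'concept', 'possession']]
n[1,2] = 'depression'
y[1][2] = 'possession'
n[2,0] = 'army'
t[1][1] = 'understanding'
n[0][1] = 'concept'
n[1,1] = 'decision'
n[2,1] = 'drama'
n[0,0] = 'government'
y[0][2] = 'medicine'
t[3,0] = 'effort'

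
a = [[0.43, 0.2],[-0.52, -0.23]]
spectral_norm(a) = 0.74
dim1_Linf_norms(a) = [0.43, 0.52]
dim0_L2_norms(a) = [0.67, 0.3]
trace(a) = 0.20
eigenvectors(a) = [[0.61, -0.45], [-0.79, 0.89]]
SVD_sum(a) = [[0.43, 0.20], [-0.52, -0.23]] + [[-0.00, 0.0], [-0.00, 0.0]]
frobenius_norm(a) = 0.74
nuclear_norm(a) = 0.75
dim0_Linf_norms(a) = [0.52, 0.23]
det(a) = 0.01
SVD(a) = [[-0.64, 0.77], [0.77, 0.64]] @ diag([0.7403732502632331, 0.006888417427543125]) @ [[-0.91,-0.41],[-0.41,0.91]]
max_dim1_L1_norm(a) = 0.75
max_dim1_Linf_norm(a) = 0.52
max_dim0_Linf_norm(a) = 0.52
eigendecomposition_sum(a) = [[0.49,0.24], [-0.63,-0.32]] + [[-0.06, -0.04],[0.11, 0.09]]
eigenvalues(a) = [0.17, 0.03]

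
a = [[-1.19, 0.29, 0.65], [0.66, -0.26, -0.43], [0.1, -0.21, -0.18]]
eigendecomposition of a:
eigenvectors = [[0.85, -0.56, 0.3], [-0.51, -0.16, -0.54], [-0.15, -0.81, 0.79]]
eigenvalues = [-1.48, -0.15, 0.0]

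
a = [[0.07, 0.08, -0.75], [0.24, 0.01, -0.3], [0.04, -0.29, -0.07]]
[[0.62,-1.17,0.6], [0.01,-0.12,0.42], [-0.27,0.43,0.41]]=a @ [[-1.04, 1.50, 0.72], [0.99, -1.63, -1.11], [-0.82, 1.53, -0.85]]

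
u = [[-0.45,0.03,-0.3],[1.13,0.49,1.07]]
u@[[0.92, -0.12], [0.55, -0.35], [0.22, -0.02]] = [[-0.46, 0.05], [1.54, -0.33]]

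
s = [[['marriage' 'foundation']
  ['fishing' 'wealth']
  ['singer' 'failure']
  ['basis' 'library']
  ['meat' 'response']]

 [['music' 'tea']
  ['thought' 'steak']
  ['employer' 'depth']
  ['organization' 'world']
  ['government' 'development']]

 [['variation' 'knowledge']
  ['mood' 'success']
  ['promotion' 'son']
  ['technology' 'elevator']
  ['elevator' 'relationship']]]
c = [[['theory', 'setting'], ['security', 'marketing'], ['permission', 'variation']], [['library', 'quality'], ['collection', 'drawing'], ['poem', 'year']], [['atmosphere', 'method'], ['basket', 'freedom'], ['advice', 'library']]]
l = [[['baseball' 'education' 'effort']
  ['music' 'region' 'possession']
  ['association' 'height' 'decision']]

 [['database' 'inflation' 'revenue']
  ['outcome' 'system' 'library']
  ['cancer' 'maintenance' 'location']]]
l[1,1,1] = 'system'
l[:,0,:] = [['baseball', 'education', 'effort'], ['database', 'inflation', 'revenue']]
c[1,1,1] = 'drawing'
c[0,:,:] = [['theory', 'setting'], ['security', 'marketing'], ['permission', 'variation']]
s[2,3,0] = 'technology'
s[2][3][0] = 'technology'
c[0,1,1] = 'marketing'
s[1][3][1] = 'world'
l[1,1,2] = 'library'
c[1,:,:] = [['library', 'quality'], ['collection', 'drawing'], ['poem', 'year']]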